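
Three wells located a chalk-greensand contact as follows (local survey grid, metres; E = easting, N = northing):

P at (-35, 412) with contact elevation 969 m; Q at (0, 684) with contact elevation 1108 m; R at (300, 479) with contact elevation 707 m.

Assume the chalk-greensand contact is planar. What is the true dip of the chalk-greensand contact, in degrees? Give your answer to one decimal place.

Two edge vectors: P→Q = (35, 272, 139), P→R = (335, 67, -262).
Normal n = (P→Q) × (P→R) = (-80577, 55735, -88775).
So ∂z/∂E = −n_x/n_z = −0.90765 and ∂z/∂N = −n_y/n_z = 0.62782.
Gradient magnitude |∇z| = √(a² + b²) = √(0.82384 + 0.39416) = 1.10363.
True dip = arctan(1.10363) = 47.8°, dipping toward SE (azimuth ≈ 125°).

47.8°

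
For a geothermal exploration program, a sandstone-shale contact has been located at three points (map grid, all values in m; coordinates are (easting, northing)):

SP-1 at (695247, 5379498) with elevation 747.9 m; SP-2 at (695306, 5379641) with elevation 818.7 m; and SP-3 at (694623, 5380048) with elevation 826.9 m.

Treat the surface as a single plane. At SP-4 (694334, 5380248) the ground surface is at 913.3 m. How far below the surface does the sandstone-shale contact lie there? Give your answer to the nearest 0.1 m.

Two edge vectors: SP-1→SP-2 = (59, 143, 70.8), SP-1→SP-3 = (-624, 550, 79).
Normal n = (SP-1→SP-2) × (SP-1→SP-3) = (-27643, -48840.2, 121682).
So ∂z/∂E = −n_x/n_z = 0.227174110 and ∂z/∂N = −n_y/n_z = 0.401375717.
Intercept c from SP-1: 747.9 − 157942.12 − 2159199.87 = −2316394.09.
At (694334, 5380248): z_contact = 157734.71 + 2159500.90 − 2316394.09 = 841.52 m.
Depth below ground = 913.3 − 841.52 = 71.8 m.

71.8 m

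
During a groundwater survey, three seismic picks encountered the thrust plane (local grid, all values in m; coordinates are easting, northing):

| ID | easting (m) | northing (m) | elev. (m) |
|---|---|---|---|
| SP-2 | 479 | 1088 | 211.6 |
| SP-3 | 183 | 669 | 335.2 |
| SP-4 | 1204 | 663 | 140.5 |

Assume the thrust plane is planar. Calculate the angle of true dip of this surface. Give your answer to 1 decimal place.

14.0°

Let the plane be z = a·easting + b·northing + c.
SP-3−SP-2: −296a − 419b = 123.6;  SP-4−SP-2: 725a − 425b = −71.1.
Solving gives a = −0.19163, b = −0.15961.
Gradient magnitude |∇z| = √(a² + b²) = √(0.03672 + 0.02548) = 0.24940.
True dip = arctan(0.24940) = 14.0°, dipping toward NE (azimuth ≈ 050°).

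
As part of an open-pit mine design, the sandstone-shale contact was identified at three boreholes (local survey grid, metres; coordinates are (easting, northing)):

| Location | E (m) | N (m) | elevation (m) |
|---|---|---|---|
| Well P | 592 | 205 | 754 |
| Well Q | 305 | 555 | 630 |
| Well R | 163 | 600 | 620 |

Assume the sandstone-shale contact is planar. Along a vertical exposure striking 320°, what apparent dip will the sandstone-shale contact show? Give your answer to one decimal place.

15.1°

Two edge vectors: Well P→Well Q = (-287, 350, -124), Well P→Well R = (-429, 395, -134).
Normal n = (Well P→Well Q) × (Well P→Well R) = (2080, 14738, 36785).
So ∂z/∂E = −n_x/n_z = −0.05654 and ∂z/∂N = −n_y/n_z = −0.40065.
Unit vector along 320° is (sin 320°, cos 320°) = (-0.6428, 0.7660).
Slope in that direction = a·(-0.6428) + b·(0.7660) = −0.27057.
Apparent dip = arctan|0.27057| = 15.1° (true dip is 22.0°, so apparent ≤ true as expected).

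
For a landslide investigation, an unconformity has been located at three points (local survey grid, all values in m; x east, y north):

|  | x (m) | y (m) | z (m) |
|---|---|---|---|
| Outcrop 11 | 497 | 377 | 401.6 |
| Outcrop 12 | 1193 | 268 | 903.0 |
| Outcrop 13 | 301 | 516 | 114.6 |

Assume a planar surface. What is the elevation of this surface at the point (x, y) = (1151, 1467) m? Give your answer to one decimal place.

-732.5 m

Let the plane be z = a·x + b·y + c.
Outcrop 12−Outcrop 11: 696a − 109b = 501.4;  Outcrop 13−Outcrop 11: −196a + 139b = −287.
Solving gives a = 0.509573, b = −1.346214.
Then c = 401.6 − a·497 − b·377 = 655.86.
At (1151, 1467): z = 586.5 − 1974.9 + 655.86 = -732.5 m.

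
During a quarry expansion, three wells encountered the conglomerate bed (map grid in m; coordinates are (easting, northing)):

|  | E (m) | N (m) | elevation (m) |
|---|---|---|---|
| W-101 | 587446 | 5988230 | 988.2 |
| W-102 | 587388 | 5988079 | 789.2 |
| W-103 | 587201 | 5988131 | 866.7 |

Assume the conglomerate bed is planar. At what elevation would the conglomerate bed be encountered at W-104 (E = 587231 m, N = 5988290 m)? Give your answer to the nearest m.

Two edge vectors: W-101→W-102 = (-58, -151, -199), W-101→W-103 = (-245, -99, -121.5).
Normal n = (W-101→W-102) × (W-101→W-103) = (-1354.5, 41708, -31253).
So ∂z/∂E = −n_x/n_z = −0.04333984 and ∂z/∂N = −n_y/n_z = 1.33452789.
Intercept c from W-101: 988.2 + 25459.82 − 7991459.92 = −7965011.90.
At (587231, 5988290): z = −25450.5 + 7991540.0 − 7965011.90 = 1077.6 m.

1078 m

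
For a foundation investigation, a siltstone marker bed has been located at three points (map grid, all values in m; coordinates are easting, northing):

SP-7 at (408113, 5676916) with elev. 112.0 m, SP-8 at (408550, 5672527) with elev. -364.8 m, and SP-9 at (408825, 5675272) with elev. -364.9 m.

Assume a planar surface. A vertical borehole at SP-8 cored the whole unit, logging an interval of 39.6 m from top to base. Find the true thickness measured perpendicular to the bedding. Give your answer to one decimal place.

34.7 m

Two edge vectors: SP-7→SP-8 = (437, -4389, -476.8), SP-7→SP-9 = (712, -1644, -476.9).
Normal n = (SP-7→SP-8) × (SP-7→SP-9) = (1309254.9, -131076.3, 2406540).
So ∂z/∂easting = −n_x/n_z = −0.54404 and ∂z/∂northing = −n_y/n_z = 0.05447.
|∇z| = √(a²+b²) = 0.54676, so dip δ = arctan(0.54676) = 28.67°.
True thickness = vertical thickness × cos δ = 39.6 × cos 28.67° = 34.7 m.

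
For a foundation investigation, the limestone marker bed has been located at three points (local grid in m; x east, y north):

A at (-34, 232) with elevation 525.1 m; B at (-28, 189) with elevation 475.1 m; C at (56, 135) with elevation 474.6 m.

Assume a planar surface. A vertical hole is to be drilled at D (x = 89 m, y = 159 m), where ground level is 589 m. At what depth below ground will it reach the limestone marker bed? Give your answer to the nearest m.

57 m

Let the plane be z = a·x + b·y + c.
B−A: 6a − 43b = −50;  C−A: 90a − 97b = −50.5.
Solving gives a = 0.81463, b = 1.27646.
Then c = 525.1 − a·-34 − b·232 = 256.66.
At (89, 159): z_contact = 72.5 + 203.0 + 256.66 = 532.1 m.
Depth below ground = 589 − 532.1 = 57 m.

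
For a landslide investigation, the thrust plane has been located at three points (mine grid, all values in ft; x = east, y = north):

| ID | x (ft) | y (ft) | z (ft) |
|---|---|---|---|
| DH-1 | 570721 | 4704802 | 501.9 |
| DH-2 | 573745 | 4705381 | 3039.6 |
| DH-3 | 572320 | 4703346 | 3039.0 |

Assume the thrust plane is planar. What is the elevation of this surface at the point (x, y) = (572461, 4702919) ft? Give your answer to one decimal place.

Let the plane be z = a·x + b·y + c.
DH-2−DH-1: 3024a + 579b = 2537.7;  DH-3−DH-1: 1599a − 1456b = 2537.1.
Solving gives a = 0.969056076, b = −0.678282510.
Then c = 501.9 − a·570721 − b·4704802 = 2638626.16.
At (572461, 4702919): z = 554746.8 − 3189907.7 + 2638626.16 = 3465.3 ft.

3465.3 ft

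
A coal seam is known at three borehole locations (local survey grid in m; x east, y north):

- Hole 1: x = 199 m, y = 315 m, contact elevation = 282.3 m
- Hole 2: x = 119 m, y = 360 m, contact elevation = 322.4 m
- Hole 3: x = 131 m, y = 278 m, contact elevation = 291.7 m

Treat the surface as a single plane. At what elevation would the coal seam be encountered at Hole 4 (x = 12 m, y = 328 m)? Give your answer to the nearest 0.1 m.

Let the plane be z = a·x + b·y + c.
Hole 2−Hole 1: −80a + 45b = 40.1;  Hole 3−Hole 1: −68a − 37b = 9.4.
Solving gives a = −0.31673, b = 0.32804.
Then c = 282.3 − a·199 − b·315 = 242.00.
At (12, 328): z = −3.8 + 107.6 + 242.00 = 345.8 m.

345.8 m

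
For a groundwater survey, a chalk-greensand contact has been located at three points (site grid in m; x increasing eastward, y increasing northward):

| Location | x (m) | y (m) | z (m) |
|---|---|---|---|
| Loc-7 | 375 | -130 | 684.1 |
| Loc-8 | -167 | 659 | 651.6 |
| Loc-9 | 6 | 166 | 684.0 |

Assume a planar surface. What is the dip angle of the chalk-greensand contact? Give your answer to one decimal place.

Two edge vectors: Loc-7→Loc-8 = (-542, 789, -32.5), Loc-7→Loc-9 = (-369, 296, -0.1).
Normal n = (Loc-7→Loc-8) × (Loc-7→Loc-9) = (9541.1, 11938.3, 130709).
So ∂z/∂x = −n_x/n_z = −0.07299 and ∂z/∂y = −n_y/n_z = −0.09133.
Gradient magnitude |∇z| = √(a² + b²) = √(0.00533 + 0.00834) = 0.11692.
True dip = arctan(0.11692) = 6.7°, dipping toward NE (azimuth ≈ 039°).

6.7°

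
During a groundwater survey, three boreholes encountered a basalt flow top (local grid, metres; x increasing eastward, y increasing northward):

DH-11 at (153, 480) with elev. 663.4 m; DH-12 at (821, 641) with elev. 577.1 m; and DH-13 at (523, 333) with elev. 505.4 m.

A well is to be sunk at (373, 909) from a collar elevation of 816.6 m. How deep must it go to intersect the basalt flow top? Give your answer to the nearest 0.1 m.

6.2 m

Two edge vectors: DH-11→DH-12 = (668, 161, -86.3), DH-11→DH-13 = (370, -147, -158).
Normal n = (DH-11→DH-12) × (DH-11→DH-13) = (-38124.1, 73613, -157766).
So ∂z/∂x = −n_x/n_z = −0.24165 and ∂z/∂y = −n_y/n_z = 0.46660.
Intercept c from DH-11: 663.4 + 36.97 − 223.97 = 476.41.
At (373, 909): z_contact = −90.14 + 424.14 + 476.41 = 810.41 m.
Depth below ground = 816.6 − 810.41 = 6.2 m.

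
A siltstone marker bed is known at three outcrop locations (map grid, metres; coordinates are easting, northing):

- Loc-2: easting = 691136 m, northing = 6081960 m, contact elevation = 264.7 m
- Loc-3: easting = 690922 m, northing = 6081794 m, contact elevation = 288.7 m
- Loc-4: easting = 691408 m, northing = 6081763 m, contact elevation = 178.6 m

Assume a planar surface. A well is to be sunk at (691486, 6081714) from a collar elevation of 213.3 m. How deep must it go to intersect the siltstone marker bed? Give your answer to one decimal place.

Let the plane be z = a·easting + b·northing + c.
Loc-3−Loc-2: −214a − 166b = 24;  Loc-4−Loc-2: 272a − 197b = −86.1.
Solving gives a = −0.217851334, b = 0.136266178.
Then c = 264.7 − a·691136 − b·6081960 = −677935.84.
At (691486, 6081714): z_contact = −150641.15 + 828731.92 − 677935.84 = 154.93 m.
Depth below ground = 213.3 − 154.93 = 58.4 m.

58.4 m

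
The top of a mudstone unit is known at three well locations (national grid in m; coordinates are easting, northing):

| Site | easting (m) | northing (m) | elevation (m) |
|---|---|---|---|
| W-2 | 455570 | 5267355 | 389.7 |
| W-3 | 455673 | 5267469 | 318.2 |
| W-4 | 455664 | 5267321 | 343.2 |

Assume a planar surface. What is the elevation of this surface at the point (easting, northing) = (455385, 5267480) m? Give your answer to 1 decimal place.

Two edge vectors: W-2→W-3 = (103, 114, -71.5), W-2→W-4 = (94, -34, -46.5).
Normal n = (W-2→W-3) × (W-2→W-4) = (-7732, -1931.5, -14218).
So ∂z/∂easting = −n_x/n_z = −0.543817696 and ∂z/∂northing = −n_y/n_z = −0.135848924.
Intercept c from W-2: 389.7 + 247747.03 + 715564.51 = 963701.24.
At (455385, 5267480): z = −247646.4 − 715581.5 + 963701.24 = 473.3 m.

473.3 m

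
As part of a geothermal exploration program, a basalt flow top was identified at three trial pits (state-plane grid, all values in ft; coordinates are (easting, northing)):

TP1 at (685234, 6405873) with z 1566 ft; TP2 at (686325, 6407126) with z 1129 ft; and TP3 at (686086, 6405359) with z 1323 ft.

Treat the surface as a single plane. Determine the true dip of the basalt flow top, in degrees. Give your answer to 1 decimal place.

18.3°

Let the plane be z = a·E + b·N + c.
TP2−TP1: 1091a + 1253b = −437;  TP3−TP1: 852a − 514b = −243.
Solving gives a = −0.32493, b = −0.06584.
Gradient magnitude |∇z| = √(a² + b²) = √(0.10558 + 0.00434) = 0.33154.
True dip = arctan(0.33154) = 18.3°, dipping toward ENE (azimuth ≈ 079°).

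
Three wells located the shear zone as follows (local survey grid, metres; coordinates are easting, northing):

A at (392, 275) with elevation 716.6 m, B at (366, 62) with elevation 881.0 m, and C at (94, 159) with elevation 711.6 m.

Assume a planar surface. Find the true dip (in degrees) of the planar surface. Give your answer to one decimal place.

Let the plane be z = a·easting + b·northing + c.
B−A: −26a − 213b = 164.4;  C−A: −298a − 116b = −5.
Solving gives a = 0.33305, b = −0.81248.
Gradient magnitude |∇z| = √(a² + b²) = √(0.11092 + 0.66013) = 0.87810.
True dip = arctan(0.87810) = 41.3°, dipping toward NNW (azimuth ≈ 338°).

41.3°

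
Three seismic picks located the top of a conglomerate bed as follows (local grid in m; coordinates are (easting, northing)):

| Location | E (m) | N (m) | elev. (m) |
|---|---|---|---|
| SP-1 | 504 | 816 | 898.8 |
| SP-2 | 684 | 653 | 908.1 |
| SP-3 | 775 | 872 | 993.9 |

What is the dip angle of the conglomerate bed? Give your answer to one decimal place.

21.8°

Let the plane be z = a·E + b·N + c.
SP-2−SP-1: 180a − 163b = 9.3;  SP-3−SP-1: 271a + 56b = 95.1.
Solving gives a = 0.29532, b = 0.26907.
Gradient magnitude |∇z| = √(a² + b²) = √(0.08722 + 0.07240) = 0.39951.
True dip = arctan(0.39951) = 21.8°, dipping toward SW (azimuth ≈ 228°).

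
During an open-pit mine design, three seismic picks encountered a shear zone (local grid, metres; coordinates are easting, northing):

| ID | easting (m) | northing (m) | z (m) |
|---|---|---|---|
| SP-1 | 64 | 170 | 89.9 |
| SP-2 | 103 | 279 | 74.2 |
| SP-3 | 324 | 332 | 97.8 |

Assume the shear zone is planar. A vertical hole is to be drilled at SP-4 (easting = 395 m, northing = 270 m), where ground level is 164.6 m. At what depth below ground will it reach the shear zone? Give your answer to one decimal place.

43.5 m

Let the plane be z = a·easting + b·northing + c.
SP-2−SP-1: 39a + 109b = −15.7;  SP-3−SP-1: 260a + 162b = 7.9.
Solving gives a = 0.15460, b = −0.19935.
Then c = 89.9 − a·64 − b·170 = 113.90.
At (395, 270): z_contact = 61.07 − 53.82 + 113.90 = 121.14 m.
Depth below ground = 164.6 − 121.14 = 43.5 m.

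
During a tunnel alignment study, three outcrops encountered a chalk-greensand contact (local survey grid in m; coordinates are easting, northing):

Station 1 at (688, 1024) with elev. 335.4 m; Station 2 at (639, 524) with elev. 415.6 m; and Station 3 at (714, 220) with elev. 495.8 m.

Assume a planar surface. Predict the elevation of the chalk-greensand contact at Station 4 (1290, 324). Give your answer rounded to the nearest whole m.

Let the plane be z = a·easting + b·northing + c.
Station 2−Station 1: −49a − 500b = 80.2;  Station 3−Station 1: 26a − 804b = 160.4.
Solving gives a = 0.30001, b = −0.18980.
Then c = 335.4 − a·688 − b·1024 = 323.35.
At (1290, 324): z = 387.0 − 61.5 + 323.35 = 648.9 m.

649 m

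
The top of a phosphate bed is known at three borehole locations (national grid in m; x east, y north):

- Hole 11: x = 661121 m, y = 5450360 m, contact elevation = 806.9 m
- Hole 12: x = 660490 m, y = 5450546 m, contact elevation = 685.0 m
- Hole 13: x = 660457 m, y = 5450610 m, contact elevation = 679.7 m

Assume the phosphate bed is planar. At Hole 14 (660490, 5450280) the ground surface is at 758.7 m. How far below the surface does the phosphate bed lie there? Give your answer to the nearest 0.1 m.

79.0 m

Two edge vectors: Hole 11→Hole 12 = (-631, 186, -121.9), Hole 11→Hole 13 = (-664, 250, -127.2).
Normal n = (Hole 11→Hole 12) × (Hole 11→Hole 13) = (6815.8, 678.4, -34246).
So ∂z/∂x = −n_x/n_z = 0.199024704 and ∂z/∂y = −n_y/n_z = 0.019809613.
Intercept c from Hole 11: 806.9 − 131579.41 − 107969.52 = −238742.03.
At (660490, 5450280): z_contact = 131453.83 + 107967.94 − 238742.03 = 679.73 m.
Depth below ground = 758.7 − 679.73 = 79.0 m.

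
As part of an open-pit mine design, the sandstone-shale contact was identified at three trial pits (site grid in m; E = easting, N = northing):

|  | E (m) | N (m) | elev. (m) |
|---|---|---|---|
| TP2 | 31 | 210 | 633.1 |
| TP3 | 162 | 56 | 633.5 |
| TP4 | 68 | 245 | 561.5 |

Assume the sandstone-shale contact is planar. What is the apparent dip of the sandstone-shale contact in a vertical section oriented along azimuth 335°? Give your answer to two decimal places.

Two edge vectors: TP2→TP3 = (131, -154, 0.4), TP2→TP4 = (37, 35, -71.6).
Normal n = (TP2→TP3) × (TP2→TP4) = (11012.4, 9394.4, 10283).
So ∂z/∂E = −n_x/n_z = −1.07093 and ∂z/∂N = −n_y/n_z = −0.91359.
Unit vector along 335° is (sin 335°, cos 335°) = (-0.4226, 0.9063).
Slope in that direction = a·(-0.4226) + b·(0.9063) = −0.37539.
Apparent dip = arctan|0.37539| = 20.58° (true dip is 54.6°, so apparent ≤ true as expected).

20.58°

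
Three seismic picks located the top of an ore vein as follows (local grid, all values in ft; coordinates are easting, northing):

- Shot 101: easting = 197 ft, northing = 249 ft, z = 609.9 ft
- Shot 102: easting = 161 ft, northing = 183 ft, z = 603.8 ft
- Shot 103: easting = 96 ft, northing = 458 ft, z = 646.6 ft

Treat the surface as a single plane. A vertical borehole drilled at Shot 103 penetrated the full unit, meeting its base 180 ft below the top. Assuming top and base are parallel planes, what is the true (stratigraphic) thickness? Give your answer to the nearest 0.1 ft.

Let the plane be z = a·easting + b·northing + c.
Shot 102−Shot 101: −36a − 66b = −6.1;  Shot 103−Shot 101: −101a + 209b = 36.7.
Solving gives a = −0.08085, b = 0.13653.
|∇z| = √(a²+b²) = 0.15867, so dip δ = arctan(0.15867) = 9.02°.
True thickness = vertical thickness × cos δ = 180 × cos 9.02° = 177.8 ft.

177.8 ft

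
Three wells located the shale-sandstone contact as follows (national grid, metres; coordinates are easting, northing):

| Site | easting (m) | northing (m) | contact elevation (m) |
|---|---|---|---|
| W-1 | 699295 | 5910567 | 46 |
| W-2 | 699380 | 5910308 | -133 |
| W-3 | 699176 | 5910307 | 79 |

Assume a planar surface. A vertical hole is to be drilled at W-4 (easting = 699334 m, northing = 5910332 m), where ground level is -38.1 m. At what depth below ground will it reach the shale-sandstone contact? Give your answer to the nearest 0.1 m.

Let the plane be z = a·easting + b·northing + c.
W-2−W-1: 85a − 259b = −179;  W-3−W-1: −119a − 260b = 33.
Solving gives a = −1.040928932, b = 0.349502088.
Then c = 46 − a·699295 − b·5910567 = −1337793.11.
At (699334, 5910332): z_contact = −727956.99 + 2065673.37 − 1337793.11 = -76.73 m.
Depth below ground = -38.1 − (-76.73) = 38.6 m.

38.6 m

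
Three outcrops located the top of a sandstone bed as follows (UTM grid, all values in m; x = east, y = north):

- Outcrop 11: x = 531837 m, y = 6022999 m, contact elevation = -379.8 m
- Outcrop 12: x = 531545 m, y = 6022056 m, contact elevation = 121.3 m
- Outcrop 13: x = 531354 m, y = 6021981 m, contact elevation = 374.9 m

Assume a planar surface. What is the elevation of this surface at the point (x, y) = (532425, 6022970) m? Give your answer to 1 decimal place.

Two edge vectors: Outcrop 11→Outcrop 12 = (-292, -943, 501.1), Outcrop 11→Outcrop 13 = (-483, -1018, 754.7).
Normal n = (Outcrop 11→Outcrop 12) × (Outcrop 11→Outcrop 13) = (-201562.3, -21658.9, -158213).
So ∂z/∂x = −n_x/n_z = −1.273993288 and ∂z/∂y = −n_y/n_z = −0.136897094.
Intercept c from Outcrop 11: -379.8 + 677556.77 + 824531.06 = 1501708.03.
At (532425, 6022970): z = −678305.9 − 824527.1 + 1501708.03 = -1124.9 m.

-1124.9 m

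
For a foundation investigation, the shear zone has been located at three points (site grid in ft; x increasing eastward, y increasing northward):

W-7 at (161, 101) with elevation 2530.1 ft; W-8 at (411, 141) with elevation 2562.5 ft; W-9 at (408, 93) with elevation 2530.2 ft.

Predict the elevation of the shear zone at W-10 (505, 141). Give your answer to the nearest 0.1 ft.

Let the plane be z = a·x + b·y + c.
W-8−W-7: 250a + 40b = 32.4;  W-9−W-7: 247a − 8b = 0.1.
Solving gives a = 0.02215, b = 0.67153.
Then c = 2530.1 − a·161 − b·101 = 2458.71.
At (505, 141): z = 11.2 + 94.7 + 2458.71 = 2564.6 ft.

2564.6 ft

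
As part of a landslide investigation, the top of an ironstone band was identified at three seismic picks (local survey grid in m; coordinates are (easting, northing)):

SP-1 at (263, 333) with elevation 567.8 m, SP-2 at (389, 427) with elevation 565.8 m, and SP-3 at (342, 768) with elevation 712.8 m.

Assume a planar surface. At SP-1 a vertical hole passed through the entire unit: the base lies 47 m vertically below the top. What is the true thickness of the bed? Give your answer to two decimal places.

Two edge vectors: SP-1→SP-2 = (126, 94, -2), SP-1→SP-3 = (79, 435, 145).
Normal n = (SP-1→SP-2) × (SP-1→SP-3) = (14500, -18428, 47384).
So ∂z/∂E = −n_x/n_z = −0.30601 and ∂z/∂N = −n_y/n_z = 0.38891.
|∇z| = √(a²+b²) = 0.49487, so dip δ = arctan(0.49487) = 26.33°.
True thickness = vertical thickness × cos δ = 47 × cos 26.33° = 42.12 m.

42.12 m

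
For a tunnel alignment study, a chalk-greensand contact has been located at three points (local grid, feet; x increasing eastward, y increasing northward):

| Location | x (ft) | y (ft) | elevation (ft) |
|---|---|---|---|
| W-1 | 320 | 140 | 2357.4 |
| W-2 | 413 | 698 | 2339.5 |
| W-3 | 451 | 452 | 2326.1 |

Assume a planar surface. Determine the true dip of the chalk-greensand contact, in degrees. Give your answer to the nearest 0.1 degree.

15.1°

Two edge vectors: W-1→W-2 = (93, 558, -17.9), W-1→W-3 = (131, 312, -31.3).
Normal n = (W-1→W-2) × (W-1→W-3) = (-11880.6, 566, -44082).
So ∂z/∂x = −n_x/n_z = −0.26951 and ∂z/∂y = −n_y/n_z = 0.01284.
Gradient magnitude |∇z| = √(a² + b²) = √(0.07264 + 0.00016) = 0.26982.
True dip = arctan(0.26982) = 15.1°, dipping toward E (azimuth ≈ 093°).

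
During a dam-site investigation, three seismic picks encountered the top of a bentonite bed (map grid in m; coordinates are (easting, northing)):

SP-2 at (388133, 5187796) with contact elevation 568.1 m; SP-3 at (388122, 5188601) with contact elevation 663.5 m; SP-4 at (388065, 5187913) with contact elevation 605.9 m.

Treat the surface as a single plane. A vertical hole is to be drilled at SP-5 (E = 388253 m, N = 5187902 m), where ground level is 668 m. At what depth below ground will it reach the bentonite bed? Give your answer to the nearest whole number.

Two edge vectors: SP-2→SP-3 = (-11, 805, 95.4), SP-2→SP-4 = (-68, 117, 37.8).
Normal n = (SP-2→SP-3) × (SP-2→SP-4) = (19267.2, -6071.4, 53453).
So ∂z/∂E = −n_x/n_z = −0.36045124 and ∂z/∂N = −n_y/n_z = 0.11358390.
Intercept c from SP-2: 568.1 + 139903.02 − 589250.08 = −448778.96.
At (388253, 5187902): z_contact = −139946.3 + 589262.1 − 448778.96 = 536.9 m.
Depth below ground = 668 − 536.9 = 131 m.

131 m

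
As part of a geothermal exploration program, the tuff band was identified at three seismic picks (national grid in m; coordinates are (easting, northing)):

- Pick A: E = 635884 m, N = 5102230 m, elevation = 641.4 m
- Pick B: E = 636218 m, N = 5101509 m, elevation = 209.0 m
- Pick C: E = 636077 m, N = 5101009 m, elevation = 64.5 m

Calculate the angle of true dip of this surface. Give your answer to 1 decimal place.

Two edge vectors: Pick A→Pick B = (334, -721, -432.4), Pick A→Pick C = (193, -1221, -576.9).
Normal n = (Pick A→Pick B) × (Pick A→Pick C) = (-112015.5, 109231.4, -268661).
So ∂z/∂E = −n_x/n_z = −0.41694 and ∂z/∂N = −n_y/n_z = 0.40658.
Gradient magnitude |∇z| = √(a² + b²) = √(0.17384 + 0.16530) = 0.58236.
True dip = arctan(0.58236) = 30.2°, dipping toward SE (azimuth ≈ 134°).

30.2°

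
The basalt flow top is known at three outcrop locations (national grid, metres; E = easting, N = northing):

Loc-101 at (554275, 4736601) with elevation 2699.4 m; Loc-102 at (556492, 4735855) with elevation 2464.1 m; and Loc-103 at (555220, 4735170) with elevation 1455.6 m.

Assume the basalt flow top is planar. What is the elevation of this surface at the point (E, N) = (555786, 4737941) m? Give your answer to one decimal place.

Two edge vectors: Loc-101→Loc-102 = (2217, -746, -235.3), Loc-101→Loc-103 = (945, -1431, -1243.8).
Normal n = (Loc-101→Loc-102) × (Loc-101→Loc-103) = (591160.5, 2535146.1, -2467557).
So ∂z/∂E = −n_x/n_z = 0.239573189 and ∂z/∂N = −n_y/n_z = 1.027391100.
Intercept c from Loc-101: 2699.4 − 132789.43 − 4866341.71 = −4996431.74.
At (555786, 4737941): z = 133151.4 + 4867718.4 − 4996431.74 = 4438.1 m.

4438.1 m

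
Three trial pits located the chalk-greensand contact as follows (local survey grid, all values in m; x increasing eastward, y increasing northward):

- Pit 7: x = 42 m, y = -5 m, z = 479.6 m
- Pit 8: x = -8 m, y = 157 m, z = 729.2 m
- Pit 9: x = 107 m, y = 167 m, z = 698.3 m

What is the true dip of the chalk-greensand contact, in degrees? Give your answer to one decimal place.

55.8°

Two edge vectors: Pit 7→Pit 8 = (-50, 162, 249.6), Pit 7→Pit 9 = (65, 172, 218.7).
Normal n = (Pit 7→Pit 8) × (Pit 7→Pit 9) = (-7501.8, 27159, -19130).
So ∂z/∂x = −n_x/n_z = −0.39215 and ∂z/∂y = −n_y/n_z = 1.41971.
Gradient magnitude |∇z| = √(a² + b²) = √(0.15378 + 2.01557) = 1.47287.
True dip = arctan(1.47287) = 55.8°, dipping toward SSE (azimuth ≈ 165°).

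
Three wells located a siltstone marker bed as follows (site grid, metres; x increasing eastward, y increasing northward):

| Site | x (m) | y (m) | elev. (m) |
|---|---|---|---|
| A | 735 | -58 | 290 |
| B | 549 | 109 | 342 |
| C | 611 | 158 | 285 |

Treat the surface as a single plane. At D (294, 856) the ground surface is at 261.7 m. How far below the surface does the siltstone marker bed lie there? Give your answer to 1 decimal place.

44.7 m

Two edge vectors: A→B = (-186, 167, 52), A→C = (-124, 216, -5).
Normal n = (A→B) × (A→C) = (-12067, -7378, -19468).
So ∂z/∂x = −n_x/n_z = −0.61984 and ∂z/∂y = −n_y/n_z = −0.37898.
Intercept c from A: 290 + 455.58 − 21.98 = 723.60.
At (294, 856): z_contact = −182.23 − 324.41 + 723.60 = 216.96 m.
Depth below ground = 261.7 − 216.96 = 44.7 m.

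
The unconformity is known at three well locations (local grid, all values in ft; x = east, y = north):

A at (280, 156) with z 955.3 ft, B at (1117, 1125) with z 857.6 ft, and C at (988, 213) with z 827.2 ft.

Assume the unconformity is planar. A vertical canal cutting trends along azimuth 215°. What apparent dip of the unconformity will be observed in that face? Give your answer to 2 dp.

3.30°

Two edge vectors: A→B = (837, 969, -97.7), A→C = (708, 57, -128.1).
Normal n = (A→B) × (A→C) = (-118560, 38048.1, -638343).
So ∂z/∂x = −n_x/n_z = −0.18573 and ∂z/∂y = −n_y/n_z = 0.05960.
Unit vector along 215° is (sin 215°, cos 215°) = (-0.5736, -0.8192).
Slope in that direction = a·(-0.5736) + b·(-0.8192) = 0.05771.
Apparent dip = arctan|0.05771| = 3.30° (true dip is 11.0°, so apparent ≤ true as expected).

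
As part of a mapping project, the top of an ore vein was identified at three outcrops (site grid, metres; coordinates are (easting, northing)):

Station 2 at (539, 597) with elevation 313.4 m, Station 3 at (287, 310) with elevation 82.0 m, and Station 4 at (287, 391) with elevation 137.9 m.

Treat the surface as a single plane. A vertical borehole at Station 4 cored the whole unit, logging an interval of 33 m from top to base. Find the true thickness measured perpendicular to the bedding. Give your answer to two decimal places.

Let the plane be z = a·E + b·N + c.
Station 3−Station 2: −252a − 287b = −231.4;  Station 4−Station 2: −252a − 206b = −175.5.
Solving gives a = 0.13228, b = 0.69012.
|∇z| = √(a²+b²) = 0.70269, so dip δ = arctan(0.70269) = 35.10°.
True thickness = vertical thickness × cos δ = 33 × cos 35.10° = 27.00 m.

27.00 m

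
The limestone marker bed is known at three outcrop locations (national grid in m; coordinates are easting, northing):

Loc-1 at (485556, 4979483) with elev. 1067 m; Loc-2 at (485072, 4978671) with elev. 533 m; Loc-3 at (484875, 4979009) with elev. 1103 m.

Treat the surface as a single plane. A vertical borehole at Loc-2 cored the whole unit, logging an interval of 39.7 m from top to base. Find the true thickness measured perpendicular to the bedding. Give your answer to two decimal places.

22.37 m

Let the plane be z = a·easting + b·northing + c.
Loc-2−Loc-1: −484a − 812b = −534;  Loc-3−Loc-1: −681a − 474b = 36.
Solving gives a = −0.87264, b = 1.17778.
|∇z| = √(a²+b²) = 1.46583, so dip δ = arctan(1.46583) = 55.70°.
True thickness = vertical thickness × cos δ = 39.7 × cos 55.70° = 22.37 m.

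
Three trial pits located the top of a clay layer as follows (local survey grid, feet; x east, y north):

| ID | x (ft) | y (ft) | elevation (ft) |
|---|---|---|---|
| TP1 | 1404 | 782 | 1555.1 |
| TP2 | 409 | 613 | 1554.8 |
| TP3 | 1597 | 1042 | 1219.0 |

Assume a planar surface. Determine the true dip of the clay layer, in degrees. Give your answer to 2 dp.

56.32°

Two edge vectors: TP1→TP2 = (-995, -169, -0.3), TP1→TP3 = (193, 260, -336.1).
Normal n = (TP1→TP2) × (TP1→TP3) = (56878.9, -334477.4, -226083).
So ∂z/∂x = −n_x/n_z = 0.25158 and ∂z/∂y = −n_y/n_z = −1.47945.
Gradient magnitude |∇z| = √(a² + b²) = √(0.06329 + 2.18876) = 1.50068.
True dip = arctan(1.50068) = 56.32°, dipping toward N (azimuth ≈ 350°).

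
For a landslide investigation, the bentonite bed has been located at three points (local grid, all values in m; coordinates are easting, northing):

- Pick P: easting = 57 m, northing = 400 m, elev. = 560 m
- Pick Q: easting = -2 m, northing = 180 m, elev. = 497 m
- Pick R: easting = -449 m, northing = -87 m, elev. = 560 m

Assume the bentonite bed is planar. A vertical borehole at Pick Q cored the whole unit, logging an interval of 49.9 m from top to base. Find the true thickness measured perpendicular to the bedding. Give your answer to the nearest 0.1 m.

Let the plane be z = a·easting + b·northing + c.
Pick Q−Pick P: −59a − 220b = −63;  Pick R−Pick P: −506a − 487b = 0.
Solving gives a = −0.37150, b = 0.38599.
|∇z| = √(a²+b²) = 0.53573, so dip δ = arctan(0.53573) = 28.18°.
True thickness = vertical thickness × cos δ = 49.9 × cos 28.18° = 44.0 m.

44.0 m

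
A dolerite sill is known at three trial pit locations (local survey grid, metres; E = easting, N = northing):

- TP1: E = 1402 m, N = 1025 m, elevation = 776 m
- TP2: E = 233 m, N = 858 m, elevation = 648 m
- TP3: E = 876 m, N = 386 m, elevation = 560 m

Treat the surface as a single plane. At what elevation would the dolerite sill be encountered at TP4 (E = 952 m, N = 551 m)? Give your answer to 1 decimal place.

Two edge vectors: TP1→TP2 = (-1169, -167, -128), TP1→TP3 = (-526, -639, -216).
Normal n = (TP1→TP2) × (TP1→TP3) = (-45720, -185176, 659149).
So ∂z/∂E = −n_x/n_z = 0.069362 and ∂z/∂N = −n_y/n_z = 0.280932.
Intercept c from TP1: 776 − 97.25 − 287.96 = 390.80.
At (952, 551): z = 66.0 + 154.8 + 390.80 = 611.6 m.

611.6 m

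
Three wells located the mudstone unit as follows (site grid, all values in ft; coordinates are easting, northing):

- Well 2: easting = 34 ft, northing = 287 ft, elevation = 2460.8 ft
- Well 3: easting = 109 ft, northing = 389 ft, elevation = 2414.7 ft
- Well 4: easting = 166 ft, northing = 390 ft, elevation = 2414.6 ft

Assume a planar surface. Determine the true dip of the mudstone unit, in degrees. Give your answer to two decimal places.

24.54°

Let the plane be z = a·easting + b·northing + c.
Well 3−Well 2: 75a + 102b = −46.1;  Well 4−Well 2: 132a + 103b = −46.2.
Solving gives a = 0.00626, b = −0.45656.
Gradient magnitude |∇z| = √(a² + b²) = √(0.00004 + 0.20845) = 0.45660.
True dip = arctan(0.45660) = 24.54°, dipping toward N (azimuth ≈ 359°).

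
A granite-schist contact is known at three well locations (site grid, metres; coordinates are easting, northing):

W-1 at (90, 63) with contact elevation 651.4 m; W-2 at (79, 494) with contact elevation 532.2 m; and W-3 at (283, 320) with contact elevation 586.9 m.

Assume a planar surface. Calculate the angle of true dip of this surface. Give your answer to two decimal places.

Let the plane be z = a·easting + b·northing + c.
W-2−W-1: −11a + 431b = −119.2;  W-3−W-1: 193a + 257b = −64.5.
Solving gives a = 0.03296, b = −0.27572.
Gradient magnitude |∇z| = √(a² + b²) = √(0.00109 + 0.07602) = 0.27769.
True dip = arctan(0.27769) = 15.52°, dipping toward N (azimuth ≈ 353°).

15.52°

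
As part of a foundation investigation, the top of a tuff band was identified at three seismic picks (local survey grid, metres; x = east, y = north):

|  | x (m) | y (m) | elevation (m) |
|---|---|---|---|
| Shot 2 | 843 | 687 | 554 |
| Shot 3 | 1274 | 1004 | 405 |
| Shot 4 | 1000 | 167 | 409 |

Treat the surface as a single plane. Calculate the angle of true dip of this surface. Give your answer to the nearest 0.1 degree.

Two edge vectors: Shot 2→Shot 3 = (431, 317, -149), Shot 2→Shot 4 = (157, -520, -145).
Normal n = (Shot 2→Shot 3) × (Shot 2→Shot 4) = (-123445, 39102, -273889).
So ∂z/∂x = −n_x/n_z = −0.45071 and ∂z/∂y = −n_y/n_z = 0.14277.
Gradient magnitude |∇z| = √(a² + b²) = √(0.20314 + 0.02038) = 0.47278.
True dip = arctan(0.47278) = 25.3°, dipping toward ESE (azimuth ≈ 108°).

25.3°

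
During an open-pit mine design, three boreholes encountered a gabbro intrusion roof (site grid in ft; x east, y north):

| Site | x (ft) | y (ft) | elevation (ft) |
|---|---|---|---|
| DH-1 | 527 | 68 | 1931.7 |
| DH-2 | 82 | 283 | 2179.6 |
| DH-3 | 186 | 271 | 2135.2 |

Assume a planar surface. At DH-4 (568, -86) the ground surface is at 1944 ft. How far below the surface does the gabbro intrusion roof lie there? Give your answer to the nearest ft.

83 ft

Two edge vectors: DH-1→DH-2 = (-445, 215, 247.9), DH-1→DH-3 = (-341, 203, 203.5).
Normal n = (DH-1→DH-2) × (DH-1→DH-3) = (-6571.2, 6023.6, -17020).
So ∂z/∂x = −n_x/n_z = −0.38609 and ∂z/∂y = −n_y/n_z = 0.35391.
Intercept c from DH-1: 1931.7 + 203.47 − 24.07 = 2111.10.
At (568, -86): z_contact = −219.3 − 30.4 + 2111.10 = 1861.4 ft.
Depth below ground = 1944 − 1861.4 = 83 ft.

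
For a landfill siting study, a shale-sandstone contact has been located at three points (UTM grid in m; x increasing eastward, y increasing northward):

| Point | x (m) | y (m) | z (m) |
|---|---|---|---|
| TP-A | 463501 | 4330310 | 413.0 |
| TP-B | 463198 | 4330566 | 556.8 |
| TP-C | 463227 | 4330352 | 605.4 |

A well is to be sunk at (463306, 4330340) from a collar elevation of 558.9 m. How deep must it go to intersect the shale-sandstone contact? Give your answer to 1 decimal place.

Two edge vectors: TP-A→TP-B = (-303, 256, 143.8), TP-A→TP-C = (-274, 42, 192.4).
Normal n = (TP-A→TP-B) × (TP-A→TP-C) = (43214.8, 18896, 57418).
So ∂z/∂x = −n_x/n_z = −0.752635062 and ∂z/∂y = −n_y/n_z = −0.329095406.
Intercept c from TP-A: 413 + 348847.10 + 1425085.13 = 1774345.23.
At (463306, 4330340): z_contact = −348700.34 − 1425095.00 + 1774345.23 = 549.89 m.
Depth below ground = 558.9 − 549.89 = 9.0 m.

9.0 m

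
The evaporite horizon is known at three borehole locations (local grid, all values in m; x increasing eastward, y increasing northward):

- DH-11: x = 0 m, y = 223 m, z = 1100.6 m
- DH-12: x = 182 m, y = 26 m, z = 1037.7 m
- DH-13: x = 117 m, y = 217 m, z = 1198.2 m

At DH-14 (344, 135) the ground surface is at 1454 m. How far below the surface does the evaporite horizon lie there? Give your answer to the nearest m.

Let the plane be z = a·x + b·y + c.
DH-12−DH-11: 182a − 197b = −62.9;  DH-13−DH-11: 117a − 6b = 97.6.
Solving gives a = 0.89286, b = 1.14417.
Then c = 1100.6 − a·0 − b·223 = 845.45.
At (344, 135): z_contact = 307.1 + 154.5 + 845.45 = 1307.1 m.
Depth below ground = 1454 − 1307.1 = 147 m.

147 m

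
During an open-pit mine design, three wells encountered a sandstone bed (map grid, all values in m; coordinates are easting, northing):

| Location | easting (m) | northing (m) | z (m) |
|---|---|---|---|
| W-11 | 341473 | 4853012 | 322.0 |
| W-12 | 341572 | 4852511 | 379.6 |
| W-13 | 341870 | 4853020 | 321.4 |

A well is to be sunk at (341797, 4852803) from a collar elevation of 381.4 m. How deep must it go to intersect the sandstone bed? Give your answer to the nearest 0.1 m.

35.1 m

Two edge vectors: W-11→W-12 = (99, -501, 57.6), W-11→W-13 = (397, 8, -0.6).
Normal n = (W-11→W-12) × (W-11→W-13) = (-160.2, 22926.6, 199689).
So ∂z/∂easting = −n_x/n_z = 0.000802247 and ∂z/∂northing = −n_y/n_z = −0.114811532.
Intercept c from W-11: 322 − 273.95 + 557181.74 = 557229.80.
At (341797, 4852803): z_contact = 274.21 − 557157.75 + 557229.80 = 346.26 m.
Depth below ground = 381.4 − 346.26 = 35.1 m.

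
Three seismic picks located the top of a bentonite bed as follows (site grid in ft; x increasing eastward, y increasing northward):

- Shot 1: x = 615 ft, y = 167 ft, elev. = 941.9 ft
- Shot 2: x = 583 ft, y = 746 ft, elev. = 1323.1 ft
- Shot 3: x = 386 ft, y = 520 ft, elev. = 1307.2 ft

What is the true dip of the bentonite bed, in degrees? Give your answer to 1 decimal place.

41.6°

Two edge vectors: Shot 1→Shot 2 = (-32, 579, 381.2), Shot 1→Shot 3 = (-229, 353, 365.3).
Normal n = (Shot 1→Shot 2) × (Shot 1→Shot 3) = (76945.1, -75605.2, 121295).
So ∂z/∂x = −n_x/n_z = −0.63436 and ∂z/∂y = −n_y/n_z = 0.62332.
Gradient magnitude |∇z| = √(a² + b²) = √(0.40242 + 0.38852) = 0.88935.
True dip = arctan(0.88935) = 41.6°, dipping toward SE (azimuth ≈ 134°).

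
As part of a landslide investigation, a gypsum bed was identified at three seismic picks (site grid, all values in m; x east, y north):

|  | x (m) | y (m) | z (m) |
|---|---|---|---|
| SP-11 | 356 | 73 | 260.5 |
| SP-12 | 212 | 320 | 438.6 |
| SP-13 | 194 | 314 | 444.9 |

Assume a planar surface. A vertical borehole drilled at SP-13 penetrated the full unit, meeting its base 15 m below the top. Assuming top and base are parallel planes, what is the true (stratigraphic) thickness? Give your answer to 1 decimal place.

Let the plane be z = a·x + b·y + c.
SP-12−SP-11: −144a + 247b = 178.1;  SP-13−SP-11: −162a + 241b = 184.4.
Solving gives a = −0.49429, b = 0.43288.
|∇z| = √(a²+b²) = 0.65705, so dip δ = arctan(0.65705) = 33.31°.
True thickness = vertical thickness × cos δ = 15 × cos 33.31° = 12.5 m.

12.5 m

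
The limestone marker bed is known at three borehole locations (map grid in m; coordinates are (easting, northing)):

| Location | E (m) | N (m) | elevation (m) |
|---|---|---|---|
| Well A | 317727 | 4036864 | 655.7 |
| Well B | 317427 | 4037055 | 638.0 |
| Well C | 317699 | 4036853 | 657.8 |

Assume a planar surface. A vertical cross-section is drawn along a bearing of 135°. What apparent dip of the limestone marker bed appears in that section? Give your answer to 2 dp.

4.30°

Let the plane be z = a·E + b·N + c.
Well B−Well A: −300a + 191b = −17.7;  Well C−Well A: −28a − 11b = 2.1.
Solving gives a = −0.02387, b = −0.13016.
Unit vector along 135° is (sin 135°, cos 135°) = (0.7071, -0.7071).
Slope in that direction = a·(0.7071) + b·(-0.7071) = 0.07516.
Apparent dip = arctan|0.07516| = 4.30° (true dip is 7.5°, so apparent ≤ true as expected).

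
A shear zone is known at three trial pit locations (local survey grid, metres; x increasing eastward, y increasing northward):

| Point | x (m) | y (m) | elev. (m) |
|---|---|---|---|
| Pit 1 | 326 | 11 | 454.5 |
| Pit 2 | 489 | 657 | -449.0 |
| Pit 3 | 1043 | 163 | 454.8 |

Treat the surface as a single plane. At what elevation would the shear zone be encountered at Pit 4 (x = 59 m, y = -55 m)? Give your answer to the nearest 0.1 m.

468.3 m

Two edge vectors: Pit 1→Pit 2 = (163, 646, -903.5), Pit 1→Pit 3 = (717, 152, 0.3).
Normal n = (Pit 1→Pit 2) × (Pit 1→Pit 3) = (137525.8, -647858.4, -438406).
So ∂z/∂x = −n_x/n_z = 0.313695 and ∂z/∂y = −n_y/n_z = −1.477759.
Intercept c from Pit 1: 454.5 − 102.26 + 16.26 = 368.49.
At (59, -55): z = 18.5 + 81.3 + 368.49 = 468.3 m.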